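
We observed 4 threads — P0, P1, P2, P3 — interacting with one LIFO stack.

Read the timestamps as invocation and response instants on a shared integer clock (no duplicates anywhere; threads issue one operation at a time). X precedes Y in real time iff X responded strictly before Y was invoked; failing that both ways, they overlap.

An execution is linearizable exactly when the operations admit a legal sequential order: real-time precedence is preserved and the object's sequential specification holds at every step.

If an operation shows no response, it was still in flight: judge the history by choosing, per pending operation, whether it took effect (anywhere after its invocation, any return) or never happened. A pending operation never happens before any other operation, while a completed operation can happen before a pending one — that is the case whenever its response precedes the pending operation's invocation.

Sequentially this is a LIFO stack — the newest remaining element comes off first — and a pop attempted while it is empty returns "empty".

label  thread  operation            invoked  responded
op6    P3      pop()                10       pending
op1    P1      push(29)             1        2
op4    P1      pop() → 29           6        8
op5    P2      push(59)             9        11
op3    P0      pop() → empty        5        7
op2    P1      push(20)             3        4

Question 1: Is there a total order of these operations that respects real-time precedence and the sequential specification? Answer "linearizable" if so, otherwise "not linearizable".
not linearizable

events 1..6 are fine; event 7 — the response of op3 at time 7 — makes the prefix non-linearizable
one real-time candidate order over the 3 completed operations — the LIFO stack replay rejects it
include/drop combinations of the 1 pending operation (op4) were all tried; none helps
one such order, op1, op2, op3 (pending dropped), breaks at step 3 where op3 pop() → empty is illegal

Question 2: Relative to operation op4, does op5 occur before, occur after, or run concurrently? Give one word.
Answer: after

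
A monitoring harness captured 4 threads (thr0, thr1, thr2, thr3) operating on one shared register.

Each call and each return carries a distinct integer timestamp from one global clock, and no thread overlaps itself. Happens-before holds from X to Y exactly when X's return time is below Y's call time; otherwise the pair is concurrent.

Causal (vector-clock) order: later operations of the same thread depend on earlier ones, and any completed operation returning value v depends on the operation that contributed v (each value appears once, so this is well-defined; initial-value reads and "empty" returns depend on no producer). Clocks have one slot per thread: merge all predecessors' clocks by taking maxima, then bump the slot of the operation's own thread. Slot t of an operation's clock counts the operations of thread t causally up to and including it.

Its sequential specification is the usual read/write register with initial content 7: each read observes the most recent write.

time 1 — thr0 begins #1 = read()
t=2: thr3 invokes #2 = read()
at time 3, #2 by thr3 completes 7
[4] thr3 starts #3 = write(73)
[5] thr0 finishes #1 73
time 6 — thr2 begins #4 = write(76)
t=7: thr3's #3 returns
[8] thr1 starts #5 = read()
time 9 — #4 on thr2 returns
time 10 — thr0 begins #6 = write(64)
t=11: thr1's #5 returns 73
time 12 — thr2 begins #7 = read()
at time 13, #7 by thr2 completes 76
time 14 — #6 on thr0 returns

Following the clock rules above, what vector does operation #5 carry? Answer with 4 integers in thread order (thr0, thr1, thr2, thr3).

root op #2, invoked 2: fresh clock plus thr3's own tick → (0, 0, 0, 1)
root op #4, invoked 6: fresh clock plus thr2's own tick → (0, 0, 1, 0)
VC(#3, invoked at 4): max of VC(#2)=(0, 0, 0, 1), then +1 on thread thr3 → (0, 0, 0, 2)
VC(#7, invoked at 12): max of VC(#4)=(0, 0, 1, 0), then +1 on thread thr2 → (0, 0, 2, 0)
VC(#5, invoked at 8): max of VC(#3)=(0, 0, 0, 2), then +1 on thread thr1 → (0, 1, 0, 2)
VC(#1, invoked at 1): max of VC(#3)=(0, 0, 0, 2), then +1 on thread thr0 → (1, 0, 0, 2)
VC(#6, invoked at 10): max of VC(#1)=(1, 0, 0, 2), then +1 on thread thr0 → (2, 0, 0, 2)
target: VC(#5) = (0, 1, 0, 2)

(0, 1, 0, 2)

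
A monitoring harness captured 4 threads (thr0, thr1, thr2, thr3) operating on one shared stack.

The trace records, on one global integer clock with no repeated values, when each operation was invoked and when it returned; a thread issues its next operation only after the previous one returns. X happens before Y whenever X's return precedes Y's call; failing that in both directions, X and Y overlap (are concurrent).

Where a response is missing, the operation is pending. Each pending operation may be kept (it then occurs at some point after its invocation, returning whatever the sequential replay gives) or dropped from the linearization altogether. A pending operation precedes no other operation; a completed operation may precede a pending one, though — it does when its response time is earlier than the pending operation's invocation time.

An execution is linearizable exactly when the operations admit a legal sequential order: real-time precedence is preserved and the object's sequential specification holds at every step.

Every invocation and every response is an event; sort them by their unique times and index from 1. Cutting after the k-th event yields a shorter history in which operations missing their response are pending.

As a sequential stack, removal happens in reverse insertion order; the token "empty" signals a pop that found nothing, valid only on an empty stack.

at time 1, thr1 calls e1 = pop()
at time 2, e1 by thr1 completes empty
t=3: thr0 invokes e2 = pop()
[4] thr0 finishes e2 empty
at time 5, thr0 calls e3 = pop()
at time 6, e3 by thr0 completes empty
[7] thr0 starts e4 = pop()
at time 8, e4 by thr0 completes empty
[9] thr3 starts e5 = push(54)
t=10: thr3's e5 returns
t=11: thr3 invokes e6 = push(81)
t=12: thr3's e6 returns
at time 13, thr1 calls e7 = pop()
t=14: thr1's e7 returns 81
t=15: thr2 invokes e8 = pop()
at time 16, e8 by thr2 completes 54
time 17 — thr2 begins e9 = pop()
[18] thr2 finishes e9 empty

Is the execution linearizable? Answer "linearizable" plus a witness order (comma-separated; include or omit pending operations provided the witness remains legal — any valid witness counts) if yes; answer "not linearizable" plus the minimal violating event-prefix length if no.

1. e1 pop() → empty, leaving stack <>
2. e2 pop() → empty, leaving stack <>
3. e3 pop() → empty, leaving stack <>
4. e4 pop() → empty, leaving stack <>
5. e5 push(54), leaving stack <54>
6. e6 push(81), leaving stack <54,81>
7. e7 pop() → 81, leaving stack <54>
8. e8 pop() → 54, leaving stack <>
9. e9 pop() → empty, leaving stack <>

linearizable — witness: e1, e2, e3, e4, e5, e6, e7, e8, e9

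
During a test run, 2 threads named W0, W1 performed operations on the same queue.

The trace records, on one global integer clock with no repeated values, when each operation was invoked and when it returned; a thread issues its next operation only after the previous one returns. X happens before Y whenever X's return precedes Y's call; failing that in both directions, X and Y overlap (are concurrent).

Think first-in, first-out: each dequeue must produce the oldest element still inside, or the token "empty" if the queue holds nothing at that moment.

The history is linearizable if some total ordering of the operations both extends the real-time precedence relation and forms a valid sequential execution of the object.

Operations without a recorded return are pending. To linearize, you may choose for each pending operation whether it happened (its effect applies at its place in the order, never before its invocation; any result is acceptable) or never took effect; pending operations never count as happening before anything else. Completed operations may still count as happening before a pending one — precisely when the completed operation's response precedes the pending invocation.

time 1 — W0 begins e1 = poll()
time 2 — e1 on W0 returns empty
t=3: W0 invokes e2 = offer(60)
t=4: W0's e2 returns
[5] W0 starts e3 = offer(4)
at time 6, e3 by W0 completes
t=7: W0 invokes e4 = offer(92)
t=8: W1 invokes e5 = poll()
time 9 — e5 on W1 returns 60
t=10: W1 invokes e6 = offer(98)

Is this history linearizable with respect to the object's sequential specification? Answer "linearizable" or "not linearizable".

one valid linearization: e1, e2, e3, e4, e5
1. e1 poll() → empty, leaving queue <>
2. e2 offer(60), leaving queue <60>
3. e3 offer(4), leaving queue <60,4>
4. e4 offer(92) (pending, included), leaving queue <60,4,92>
5. e5 poll() → 60, leaving queue <4,92>

linearizable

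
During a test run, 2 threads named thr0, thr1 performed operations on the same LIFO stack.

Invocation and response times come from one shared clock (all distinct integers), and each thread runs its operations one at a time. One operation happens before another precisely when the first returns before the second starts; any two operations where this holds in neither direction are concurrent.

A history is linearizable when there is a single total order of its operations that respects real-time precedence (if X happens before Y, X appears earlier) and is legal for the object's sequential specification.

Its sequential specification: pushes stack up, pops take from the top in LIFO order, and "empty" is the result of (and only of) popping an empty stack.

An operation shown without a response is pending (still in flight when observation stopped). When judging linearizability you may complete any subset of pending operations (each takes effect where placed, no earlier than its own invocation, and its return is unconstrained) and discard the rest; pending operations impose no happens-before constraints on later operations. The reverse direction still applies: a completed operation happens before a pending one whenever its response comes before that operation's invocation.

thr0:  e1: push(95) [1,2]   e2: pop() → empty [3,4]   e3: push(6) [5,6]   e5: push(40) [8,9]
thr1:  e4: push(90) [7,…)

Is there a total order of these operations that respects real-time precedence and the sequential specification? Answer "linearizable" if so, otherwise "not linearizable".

not linearizable

already the first 4 events (up to e2's response at time 4) admit no linearization; the first 3 still do
exhaustive check: the 2 completed LIFO stack ops admit one real-time order; illegal
for example e1, e2 fails at step 2: e2 pop() → empty is not legal there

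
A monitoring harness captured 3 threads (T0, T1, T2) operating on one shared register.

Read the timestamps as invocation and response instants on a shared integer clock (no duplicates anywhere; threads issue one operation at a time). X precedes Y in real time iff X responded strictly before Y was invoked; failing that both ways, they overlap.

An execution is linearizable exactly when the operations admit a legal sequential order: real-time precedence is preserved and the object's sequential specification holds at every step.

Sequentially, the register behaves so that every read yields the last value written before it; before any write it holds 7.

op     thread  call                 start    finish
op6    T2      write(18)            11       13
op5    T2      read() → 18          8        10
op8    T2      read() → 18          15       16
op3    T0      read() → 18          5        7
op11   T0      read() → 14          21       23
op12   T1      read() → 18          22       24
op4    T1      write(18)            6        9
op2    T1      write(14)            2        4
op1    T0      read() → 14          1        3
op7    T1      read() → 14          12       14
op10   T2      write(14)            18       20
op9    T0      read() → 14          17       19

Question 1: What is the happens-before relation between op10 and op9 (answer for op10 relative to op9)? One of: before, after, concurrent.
Answer: concurrent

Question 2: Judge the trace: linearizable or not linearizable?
the violation lands at event 14, op7's response at time 14: events 1..13 linearize, events 1..14 do not
checked exhaustively: 12 real-time-consistent orders of 7 completed operations, zero legal register replays
for example op1, op2, op3, op4, op5, op6, op7 fails at step 1: op1 read() → 14 is not legal there
for example op1, op2, op3, op4, op5, op7, op6 fails at step 1: op1 read() → 14 is not legal there

not linearizable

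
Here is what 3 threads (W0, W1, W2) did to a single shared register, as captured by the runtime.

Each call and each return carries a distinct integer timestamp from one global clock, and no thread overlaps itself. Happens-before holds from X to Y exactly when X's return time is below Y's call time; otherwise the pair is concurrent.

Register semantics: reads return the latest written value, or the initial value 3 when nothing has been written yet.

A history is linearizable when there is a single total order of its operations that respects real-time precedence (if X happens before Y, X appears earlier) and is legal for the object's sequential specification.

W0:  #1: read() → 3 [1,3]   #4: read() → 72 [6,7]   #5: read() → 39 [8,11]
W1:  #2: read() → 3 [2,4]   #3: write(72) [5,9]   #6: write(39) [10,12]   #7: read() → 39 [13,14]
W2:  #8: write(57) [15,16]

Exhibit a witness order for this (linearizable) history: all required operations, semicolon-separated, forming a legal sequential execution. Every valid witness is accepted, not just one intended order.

after step 1 (#1 read() → 3): value 3
after step 2 (#2 read() → 3): value 3
after step 3 (#3 write(72)): value 72
after step 4 (#4 read() → 72): value 72
after step 5 (#6 write(39)): value 39
after step 6 (#5 read() → 39): value 39
after step 7 (#7 read() → 39): value 39
after step 8 (#8 write(57)): value 57

#1; #2; #3; #4; #6; #5; #7; #8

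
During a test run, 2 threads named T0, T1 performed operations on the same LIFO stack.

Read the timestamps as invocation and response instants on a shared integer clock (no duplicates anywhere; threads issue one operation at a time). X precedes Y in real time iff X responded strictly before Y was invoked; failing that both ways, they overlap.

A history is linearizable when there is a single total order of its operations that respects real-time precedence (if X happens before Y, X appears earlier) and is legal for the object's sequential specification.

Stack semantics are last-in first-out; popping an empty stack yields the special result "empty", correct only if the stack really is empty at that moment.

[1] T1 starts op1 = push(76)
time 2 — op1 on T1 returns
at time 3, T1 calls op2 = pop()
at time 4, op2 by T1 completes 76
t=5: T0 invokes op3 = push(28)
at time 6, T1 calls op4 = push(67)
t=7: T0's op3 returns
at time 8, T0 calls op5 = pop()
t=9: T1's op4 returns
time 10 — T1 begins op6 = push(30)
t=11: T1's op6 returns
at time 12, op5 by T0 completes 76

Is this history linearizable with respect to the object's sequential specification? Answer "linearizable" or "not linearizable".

not linearizable

already the first 12 events (up to op5's response at time 12) admit no linearization; the first 11 still do
every one of the 5 real-time-consistent orders over 6 completed LIFO stack ops fails the sequential spec
e.g. op1, op2, op3, op4, op5, op6: illegal at step 5, since op5 pop() → 76 cannot apply there
e.g. op1, op2, op3, op4, op6, op5: illegal at step 6, since op5 pop() → 76 cannot apply there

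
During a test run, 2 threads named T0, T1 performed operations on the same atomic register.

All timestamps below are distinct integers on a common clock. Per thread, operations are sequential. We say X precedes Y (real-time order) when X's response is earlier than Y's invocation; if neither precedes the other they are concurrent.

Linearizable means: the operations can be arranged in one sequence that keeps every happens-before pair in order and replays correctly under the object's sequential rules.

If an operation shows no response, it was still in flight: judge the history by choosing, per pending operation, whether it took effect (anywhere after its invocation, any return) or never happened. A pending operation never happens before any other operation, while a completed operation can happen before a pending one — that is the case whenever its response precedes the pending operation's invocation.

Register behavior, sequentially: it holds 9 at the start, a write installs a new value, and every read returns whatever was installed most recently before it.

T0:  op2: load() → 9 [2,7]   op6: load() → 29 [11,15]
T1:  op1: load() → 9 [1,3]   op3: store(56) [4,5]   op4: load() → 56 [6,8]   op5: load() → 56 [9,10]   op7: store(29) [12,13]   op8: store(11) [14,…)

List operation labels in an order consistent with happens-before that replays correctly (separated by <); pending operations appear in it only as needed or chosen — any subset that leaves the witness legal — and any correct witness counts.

op1 < op2 < op3 < op4 < op5 < op7 < op6

after step 1 (op1 load() → 9): value 9
after step 2 (op2 load() → 9): value 9
after step 3 (op3 store(56)): value 56
after step 4 (op4 load() → 56): value 56
after step 5 (op5 load() → 56): value 56
after step 6 (op7 store(29)): value 29
after step 7 (op6 load() → 29): value 29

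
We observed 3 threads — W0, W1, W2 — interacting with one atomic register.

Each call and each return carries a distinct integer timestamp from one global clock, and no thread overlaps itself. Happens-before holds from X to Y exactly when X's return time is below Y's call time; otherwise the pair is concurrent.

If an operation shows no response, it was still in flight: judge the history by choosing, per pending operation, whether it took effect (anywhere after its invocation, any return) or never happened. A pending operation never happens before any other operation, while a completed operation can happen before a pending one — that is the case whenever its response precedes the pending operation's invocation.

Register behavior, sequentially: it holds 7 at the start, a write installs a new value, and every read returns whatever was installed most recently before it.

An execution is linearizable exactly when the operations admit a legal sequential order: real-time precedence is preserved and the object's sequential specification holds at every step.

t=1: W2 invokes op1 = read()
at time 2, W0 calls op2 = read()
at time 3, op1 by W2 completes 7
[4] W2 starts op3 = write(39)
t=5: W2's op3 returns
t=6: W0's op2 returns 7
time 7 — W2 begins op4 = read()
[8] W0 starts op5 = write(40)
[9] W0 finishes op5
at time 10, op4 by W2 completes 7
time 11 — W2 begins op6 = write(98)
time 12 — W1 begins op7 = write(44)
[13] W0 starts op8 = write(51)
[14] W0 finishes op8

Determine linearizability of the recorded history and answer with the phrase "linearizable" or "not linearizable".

prefix check: 1..9 passes, 1..10 fails once op4's time-10 response joins
no legal order exists: 6 real-time-consistent candidates over 5 completed atomic register operations, all rejected
sample order op1, op2, op3, op4, op5 stalls at step 4 — op4 read() → 7 has no legal effect
sample order op1, op2, op3, op5, op4 stalls at step 5 — op4 read() → 7 has no legal effect

not linearizable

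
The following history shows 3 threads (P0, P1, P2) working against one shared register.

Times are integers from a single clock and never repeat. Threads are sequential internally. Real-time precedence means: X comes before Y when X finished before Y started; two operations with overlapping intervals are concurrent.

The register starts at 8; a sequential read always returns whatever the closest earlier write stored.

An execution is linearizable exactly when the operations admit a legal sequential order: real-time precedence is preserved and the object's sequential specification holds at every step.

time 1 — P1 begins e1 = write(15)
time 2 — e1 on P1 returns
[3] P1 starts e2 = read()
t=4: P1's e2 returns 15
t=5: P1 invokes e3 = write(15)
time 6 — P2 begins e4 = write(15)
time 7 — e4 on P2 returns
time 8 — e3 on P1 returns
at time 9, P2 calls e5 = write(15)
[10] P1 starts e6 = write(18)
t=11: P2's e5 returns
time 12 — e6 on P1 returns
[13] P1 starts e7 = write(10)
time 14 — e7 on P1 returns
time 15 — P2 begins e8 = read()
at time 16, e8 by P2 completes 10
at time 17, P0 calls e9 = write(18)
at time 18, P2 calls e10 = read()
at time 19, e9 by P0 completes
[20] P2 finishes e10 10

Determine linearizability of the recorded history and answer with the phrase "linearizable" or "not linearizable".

linearizable

one valid linearization: e1, e2, e3, e4, e5, e6, e7, e8, e10, e9
1. e1 write(15), leaving value 15
2. e2 read() → 15, leaving value 15
3. e3 write(15), leaving value 15
4. e4 write(15), leaving value 15
5. e5 write(15), leaving value 15
6. e6 write(18), leaving value 18
7. e7 write(10), leaving value 10
8. e8 read() → 10, leaving value 10
9. e10 read() → 10, leaving value 10
10. e9 write(18), leaving value 18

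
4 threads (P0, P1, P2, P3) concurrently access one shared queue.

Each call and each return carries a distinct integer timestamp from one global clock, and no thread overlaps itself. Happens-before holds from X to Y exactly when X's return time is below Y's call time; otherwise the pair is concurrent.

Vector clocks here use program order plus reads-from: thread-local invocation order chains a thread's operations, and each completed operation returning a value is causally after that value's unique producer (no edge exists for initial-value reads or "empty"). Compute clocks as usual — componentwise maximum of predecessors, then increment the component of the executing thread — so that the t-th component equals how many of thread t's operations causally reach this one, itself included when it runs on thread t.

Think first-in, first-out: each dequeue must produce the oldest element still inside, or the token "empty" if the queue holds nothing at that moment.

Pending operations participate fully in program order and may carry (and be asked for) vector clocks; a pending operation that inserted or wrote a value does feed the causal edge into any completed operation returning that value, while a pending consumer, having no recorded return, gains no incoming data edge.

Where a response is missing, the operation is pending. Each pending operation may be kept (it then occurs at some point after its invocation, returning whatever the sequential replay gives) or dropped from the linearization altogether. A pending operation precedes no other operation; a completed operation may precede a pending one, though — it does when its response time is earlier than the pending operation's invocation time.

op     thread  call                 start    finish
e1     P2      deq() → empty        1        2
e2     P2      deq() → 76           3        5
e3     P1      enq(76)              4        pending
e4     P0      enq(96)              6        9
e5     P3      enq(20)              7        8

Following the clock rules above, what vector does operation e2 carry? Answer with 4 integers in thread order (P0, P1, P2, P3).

root op e5, invoked 7: fresh clock plus P3's own tick → (0, 0, 0, 1)
root op e1, invoked 1: fresh clock plus P2's own tick → (0, 0, 1, 0)
root op e3, invoked 4: fresh clock plus P1's own tick → (0, 1, 0, 0)
root op e4, invoked 6: fresh clock plus P0's own tick → (1, 0, 0, 0)
invoked at 3, e2 merges VC(e1)=(0, 0, 1, 0), VC(e3)=(0, 1, 0, 0) and bumps P2's slot → (0, 1, 2, 0)
target: VC(e2) = (0, 1, 2, 0)

(0, 1, 2, 0)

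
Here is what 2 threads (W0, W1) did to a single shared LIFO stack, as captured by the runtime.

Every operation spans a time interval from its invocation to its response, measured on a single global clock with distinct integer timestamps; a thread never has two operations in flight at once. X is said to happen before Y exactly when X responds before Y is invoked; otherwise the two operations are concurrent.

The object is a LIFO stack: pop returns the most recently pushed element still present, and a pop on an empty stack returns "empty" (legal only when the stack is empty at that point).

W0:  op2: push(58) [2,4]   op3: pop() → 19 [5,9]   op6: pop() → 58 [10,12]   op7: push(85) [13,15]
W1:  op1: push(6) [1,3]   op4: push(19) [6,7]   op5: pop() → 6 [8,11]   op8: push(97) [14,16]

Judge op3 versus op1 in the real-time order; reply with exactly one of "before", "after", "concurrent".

after

op3 spans [5,9], op1 spans [1,3]
resp(op1)=3 < inv(op3)=5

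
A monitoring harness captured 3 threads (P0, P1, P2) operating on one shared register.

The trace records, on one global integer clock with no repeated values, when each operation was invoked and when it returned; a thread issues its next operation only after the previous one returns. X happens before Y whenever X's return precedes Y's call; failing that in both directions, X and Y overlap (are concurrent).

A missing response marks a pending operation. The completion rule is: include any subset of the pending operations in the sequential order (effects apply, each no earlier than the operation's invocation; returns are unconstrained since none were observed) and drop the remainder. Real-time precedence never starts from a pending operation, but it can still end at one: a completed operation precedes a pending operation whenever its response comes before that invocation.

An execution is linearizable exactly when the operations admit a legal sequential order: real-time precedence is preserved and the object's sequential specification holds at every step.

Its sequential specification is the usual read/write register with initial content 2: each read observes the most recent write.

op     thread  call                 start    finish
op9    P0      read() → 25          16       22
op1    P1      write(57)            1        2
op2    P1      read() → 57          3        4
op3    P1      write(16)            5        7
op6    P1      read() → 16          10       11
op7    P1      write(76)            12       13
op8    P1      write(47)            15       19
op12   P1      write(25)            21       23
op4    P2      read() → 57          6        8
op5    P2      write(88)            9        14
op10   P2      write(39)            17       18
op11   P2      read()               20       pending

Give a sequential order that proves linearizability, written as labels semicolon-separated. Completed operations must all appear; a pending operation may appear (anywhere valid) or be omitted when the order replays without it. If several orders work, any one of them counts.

after step 1 (op1 write(57)): value 57
after step 2 (op2 read() → 57): value 57
after step 3 (op4 read() → 57): value 57
after step 4 (op3 write(16)): value 16
after step 5 (op6 read() → 16): value 16
after step 6 (op5 write(88)): value 88
after step 7 (op7 write(76)): value 76
after step 8 (op8 write(47)): value 47
after step 9 (op10 write(39)): value 39
after step 10 (op11 read() (pending, included)): value 39
after step 11 (op12 write(25)): value 25
after step 12 (op9 read() → 25): value 25

op1; op2; op4; op3; op6; op5; op7; op8; op10; op11; op12; op9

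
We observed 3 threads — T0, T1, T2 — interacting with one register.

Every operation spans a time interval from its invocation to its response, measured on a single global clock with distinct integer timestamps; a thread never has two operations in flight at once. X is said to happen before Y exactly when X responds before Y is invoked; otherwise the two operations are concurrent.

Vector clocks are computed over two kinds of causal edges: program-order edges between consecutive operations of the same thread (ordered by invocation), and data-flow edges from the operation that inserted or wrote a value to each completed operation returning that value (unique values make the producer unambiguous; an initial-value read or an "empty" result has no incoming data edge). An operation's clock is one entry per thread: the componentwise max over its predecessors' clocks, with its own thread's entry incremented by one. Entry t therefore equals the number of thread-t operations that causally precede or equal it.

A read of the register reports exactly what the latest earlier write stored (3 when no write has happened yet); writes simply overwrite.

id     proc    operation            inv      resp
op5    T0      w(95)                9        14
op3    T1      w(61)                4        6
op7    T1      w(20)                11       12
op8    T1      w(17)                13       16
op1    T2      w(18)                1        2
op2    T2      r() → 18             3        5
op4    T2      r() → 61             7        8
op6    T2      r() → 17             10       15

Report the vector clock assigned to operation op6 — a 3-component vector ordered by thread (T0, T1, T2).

(0, 3, 4)

invoked at 1, op1 has no predecessors; its own T2 bump gives (0, 0, 1)
invoked at 4, op3 has no predecessors; its own T1 bump gives (0, 1, 0)
invoked at 9, op5 has no predecessors; its own T0 bump gives (1, 0, 0)
invoked at 3, op2 merges VC(op1)=(0, 0, 1) and bumps T2's slot → (0, 0, 2)
invoked at 11, op7 merges VC(op3)=(0, 1, 0) and bumps T1's slot → (0, 2, 0)
invoked at 13, op8 merges VC(op7)=(0, 2, 0) and bumps T1's slot → (0, 3, 0)
invoked at 7, op4 merges VC(op2)=(0, 0, 2), VC(op3)=(0, 1, 0) and bumps T2's slot → (0, 1, 3)
invoked at 10, op6 merges VC(op4)=(0, 1, 3), VC(op8)=(0, 3, 0) and bumps T2's slot → (0, 3, 4)
target: VC(op6) = (0, 3, 4)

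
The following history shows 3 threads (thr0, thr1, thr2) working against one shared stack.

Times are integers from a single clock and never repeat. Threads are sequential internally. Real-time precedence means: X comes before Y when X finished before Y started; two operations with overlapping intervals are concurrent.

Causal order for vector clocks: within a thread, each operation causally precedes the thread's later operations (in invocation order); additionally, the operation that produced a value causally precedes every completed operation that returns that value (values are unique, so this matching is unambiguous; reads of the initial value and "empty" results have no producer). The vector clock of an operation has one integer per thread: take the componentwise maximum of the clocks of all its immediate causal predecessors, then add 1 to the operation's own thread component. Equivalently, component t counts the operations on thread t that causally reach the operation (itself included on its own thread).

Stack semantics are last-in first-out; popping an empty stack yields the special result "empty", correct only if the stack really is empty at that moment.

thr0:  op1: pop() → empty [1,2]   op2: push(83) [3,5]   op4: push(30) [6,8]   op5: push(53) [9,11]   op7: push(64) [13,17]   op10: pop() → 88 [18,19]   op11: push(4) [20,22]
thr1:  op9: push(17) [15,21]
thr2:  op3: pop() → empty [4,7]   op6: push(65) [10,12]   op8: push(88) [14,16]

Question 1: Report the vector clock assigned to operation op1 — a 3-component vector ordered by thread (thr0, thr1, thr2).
op3 (invocation 4): nothing precedes it; thr2's component alone gives (0, 0, 1)
op9 (invocation 15): nothing precedes it; thr1's component alone gives (0, 1, 0)
op1 (invocation 1): nothing precedes it; thr0's component alone gives (1, 0, 0)
op6, invoked 10, takes VC(op3)=(0, 0, 1) under max, adds 1 for thr2 → (0, 0, 2)
op2, invoked 3, takes VC(op1)=(1, 0, 0) under max, adds 1 for thr0 → (2, 0, 0)
op8, invoked 14, takes VC(op6)=(0, 0, 2) under max, adds 1 for thr2 → (0, 0, 3)
op4, invoked 6, takes VC(op2)=(2, 0, 0) under max, adds 1 for thr0 → (3, 0, 0)
op5, invoked 9, takes VC(op4)=(3, 0, 0) under max, adds 1 for thr0 → (4, 0, 0)
op7, invoked 13, takes VC(op5)=(4, 0, 0) under max, adds 1 for thr0 → (5, 0, 0)
op10, invoked 18, takes VC(op7)=(5, 0, 0), VC(op8)=(0, 0, 3) under max, adds 1 for thr0 → (6, 0, 3)
op11, invoked 20, takes VC(op10)=(6, 0, 3) under max, adds 1 for thr0 → (7, 0, 3)
target: VC(op1) = (1, 0, 0)

(1, 0, 0)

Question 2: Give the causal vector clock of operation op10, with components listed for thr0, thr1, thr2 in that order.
VC(op3, invoked at 4): no causal predecessors; +1 on thr2 → (0, 0, 1)
VC(op9, invoked at 15): no causal predecessors; +1 on thr1 → (0, 1, 0)
VC(op1, invoked at 1): no causal predecessors; +1 on thr0 → (1, 0, 0)
VC(op6, invoked at 10): max of VC(op3)=(0, 0, 1), then +1 on thread thr2 → (0, 0, 2)
VC(op2, invoked at 3): max of VC(op1)=(1, 0, 0), then +1 on thread thr0 → (2, 0, 0)
VC(op8, invoked at 14): max of VC(op6)=(0, 0, 2), then +1 on thread thr2 → (0, 0, 3)
VC(op4, invoked at 6): max of VC(op2)=(2, 0, 0), then +1 on thread thr0 → (3, 0, 0)
VC(op5, invoked at 9): max of VC(op4)=(3, 0, 0), then +1 on thread thr0 → (4, 0, 0)
VC(op7, invoked at 13): max of VC(op5)=(4, 0, 0), then +1 on thread thr0 → (5, 0, 0)
VC(op10, invoked at 18): max of VC(op7)=(5, 0, 0), VC(op8)=(0, 0, 3), then +1 on thread thr0 → (6, 0, 3)
VC(op11, invoked at 20): max of VC(op10)=(6, 0, 3), then +1 on thread thr0 → (7, 0, 3)
target: VC(op10) = (6, 0, 3)

(6, 0, 3)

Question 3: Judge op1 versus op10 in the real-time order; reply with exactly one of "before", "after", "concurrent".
op1 spans [1,2], op10 spans [18,19]
resp(op1)=2 < inv(op10)=18

before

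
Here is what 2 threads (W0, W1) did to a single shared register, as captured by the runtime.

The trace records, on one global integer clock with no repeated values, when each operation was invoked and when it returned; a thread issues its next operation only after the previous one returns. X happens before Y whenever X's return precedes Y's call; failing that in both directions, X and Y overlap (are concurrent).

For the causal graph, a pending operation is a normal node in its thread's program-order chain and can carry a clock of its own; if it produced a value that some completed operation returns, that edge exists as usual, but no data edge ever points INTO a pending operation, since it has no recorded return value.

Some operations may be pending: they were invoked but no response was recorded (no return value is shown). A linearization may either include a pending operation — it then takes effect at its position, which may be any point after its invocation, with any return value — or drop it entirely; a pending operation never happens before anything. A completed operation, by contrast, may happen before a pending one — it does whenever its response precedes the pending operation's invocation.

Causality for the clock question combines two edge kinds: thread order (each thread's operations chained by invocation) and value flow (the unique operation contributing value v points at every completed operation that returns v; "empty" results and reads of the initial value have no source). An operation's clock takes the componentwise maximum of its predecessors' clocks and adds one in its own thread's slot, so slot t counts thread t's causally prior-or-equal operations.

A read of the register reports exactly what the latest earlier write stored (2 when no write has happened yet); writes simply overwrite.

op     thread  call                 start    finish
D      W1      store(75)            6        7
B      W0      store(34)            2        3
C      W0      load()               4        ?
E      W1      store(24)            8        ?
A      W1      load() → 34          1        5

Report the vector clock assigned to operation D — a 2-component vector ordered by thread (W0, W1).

VC(B, invoked at 2): no causal predecessors; +1 on W0 → (1, 0)
from VC(B)=(1, 0), A (invoked 1) maxes components and bumps W1 → (1, 1)
from VC(B)=(1, 0), C (invoked 4) maxes components and bumps W0 → (2, 0)
from VC(A)=(1, 1), D (invoked 6) maxes components and bumps W1 → (1, 2)
from VC(D)=(1, 2), E (invoked 8) maxes components and bumps W1 → (1, 3)
target: VC(D) = (1, 2)

(1, 2)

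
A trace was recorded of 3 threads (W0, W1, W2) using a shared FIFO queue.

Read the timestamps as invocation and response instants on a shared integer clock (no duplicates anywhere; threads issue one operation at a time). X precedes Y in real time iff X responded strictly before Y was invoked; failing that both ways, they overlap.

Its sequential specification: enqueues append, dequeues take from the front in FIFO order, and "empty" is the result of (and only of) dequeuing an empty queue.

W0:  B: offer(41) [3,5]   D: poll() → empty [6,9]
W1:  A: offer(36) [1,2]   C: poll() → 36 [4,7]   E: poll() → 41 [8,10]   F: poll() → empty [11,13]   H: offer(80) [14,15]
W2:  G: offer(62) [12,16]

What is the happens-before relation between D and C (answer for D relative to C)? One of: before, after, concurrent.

D spans [6,9], C spans [4,7]
the intervals overlap in both directions

concurrent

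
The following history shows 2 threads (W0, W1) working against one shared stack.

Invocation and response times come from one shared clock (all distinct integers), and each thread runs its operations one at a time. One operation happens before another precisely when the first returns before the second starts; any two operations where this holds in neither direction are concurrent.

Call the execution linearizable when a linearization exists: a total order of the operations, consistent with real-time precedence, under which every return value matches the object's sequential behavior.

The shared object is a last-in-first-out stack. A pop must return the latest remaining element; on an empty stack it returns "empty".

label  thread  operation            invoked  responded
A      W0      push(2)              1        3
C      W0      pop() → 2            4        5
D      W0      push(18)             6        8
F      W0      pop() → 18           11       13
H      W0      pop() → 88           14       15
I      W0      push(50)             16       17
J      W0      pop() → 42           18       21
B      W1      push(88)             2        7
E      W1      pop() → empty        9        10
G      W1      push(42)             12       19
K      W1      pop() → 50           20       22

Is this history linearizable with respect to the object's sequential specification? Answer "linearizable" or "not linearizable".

not linearizable

events 1..9 are fine; event 10 — the response of E at time 10 — makes the prefix non-linearizable
no legal order exists: 4 real-time-consistent candidates over 5 completed stack operations, all rejected
e.g. A, B, C, D, E: illegal at step 3, since C pop() → 2 cannot apply there
e.g. A, C, B, D, E: illegal at step 5, since E pop() → empty cannot apply there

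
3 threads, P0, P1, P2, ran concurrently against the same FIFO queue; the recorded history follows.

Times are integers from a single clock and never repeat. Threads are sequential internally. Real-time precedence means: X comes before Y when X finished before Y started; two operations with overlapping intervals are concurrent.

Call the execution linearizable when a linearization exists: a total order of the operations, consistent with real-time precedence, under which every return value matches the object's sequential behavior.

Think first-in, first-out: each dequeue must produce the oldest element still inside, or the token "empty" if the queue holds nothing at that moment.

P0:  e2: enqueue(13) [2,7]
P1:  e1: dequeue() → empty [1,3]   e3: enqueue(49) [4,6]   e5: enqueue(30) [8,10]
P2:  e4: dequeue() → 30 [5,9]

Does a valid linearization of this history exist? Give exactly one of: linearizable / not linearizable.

already the first 9 events (up to e4's response at time 9) admit no linearization; the first 8 still do
8 orders of the 4 completed FIFO queue ops respect real time; none is legal
every completion of the 1 pending operation (e5) was checked; none linearizes
one such order, e1, e2, e3, e4 (pending dropped), breaks at step 4 where e4 dequeue() → 30 is illegal
one such order, e1, e2, e4, e3 (pending dropped), breaks at step 3 where e4 dequeue() → 30 is illegal

not linearizable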